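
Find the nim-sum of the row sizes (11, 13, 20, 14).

28

Nim-sum: 11 ^ 13 ^ 20 ^ 14 = 28.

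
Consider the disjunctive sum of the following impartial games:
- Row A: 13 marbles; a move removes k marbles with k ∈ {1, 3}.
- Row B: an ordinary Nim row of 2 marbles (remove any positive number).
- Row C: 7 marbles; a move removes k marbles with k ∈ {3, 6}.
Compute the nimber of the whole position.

1

For row A, compute g(0), g(1), … with moves {1, 3}:
g(0) = mex{} = 0
g(1) = mex{0} = 1
g(2) = mex{1} = 0
g(3) = mex{0} = 1
g(4) = mex{1} = 0
g(5) = mex{0} = 1
g(6) = mex{1} = 0
g(7) = mex{0} = 1
g(8) = mex{1} = 0
g(9) = mex{0} = 1
g(10) = mex{1} = 0
g(11) = mex{0} = 1
g(12) = mex{1} = 0
g(13) = mex{0} = 1
So g(13) = 1.
Row B is a plain Nim row of size 2, so its Grundy value is 2.
Build the Grundy sequence for row C with g(k) = mex{g(k−s) : s ∈ {3, 6}, s ≤ k}:
k:     0  1  2  3  4  5  6  7
g(k):  0  0  0  1  1  1  2  2
So g(7) = 2.
The value of a disjunctive sum is the nim-sum of the parts.
Combined value = 1 ⊕ 2 ⊕ 2 = 1.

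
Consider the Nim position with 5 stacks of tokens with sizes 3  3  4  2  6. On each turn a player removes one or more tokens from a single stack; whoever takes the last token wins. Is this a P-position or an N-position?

P-position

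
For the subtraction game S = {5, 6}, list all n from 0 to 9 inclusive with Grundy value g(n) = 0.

0, 1, 2, 3, 4

Grundy values for subtraction set {5, 6}:
k:     0  1  2  3  4  5  6  7  8  9
g(k):  0  0  0  0  0  1  1  1  1  1
The P-positions (g = 0) in 0..9 are 0, 1, 2, 3, 4.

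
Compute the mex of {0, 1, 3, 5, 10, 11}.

The values 0, 1 are all present; 2 is the first non-negative integer missing from the set.

2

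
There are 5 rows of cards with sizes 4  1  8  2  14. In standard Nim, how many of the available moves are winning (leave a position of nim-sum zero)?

1

Compute the nim-sum pairwise:
4 ⊕ 1 = 5
5 ⊕ 8 = 13
13 ⊕ 2 = 15
15 ⊕ 14 = 1
The overall nim-sum is X = 1. A row of size p has a winning move iff p XOR X < p (reduce it to p XOR X).
  4: 4 XOR 1 = 5 ≥ 4 — no move.
  1: 1 XOR 1 = 0 < 1 — winning move (to 0).
  8: 8 XOR 1 = 9 ≥ 8 — no move.
  2: 2 XOR 1 = 3 ≥ 2 — no move.
  14: 14 XOR 1 = 15 ≥ 14 — no move.
That gives 1 winning move.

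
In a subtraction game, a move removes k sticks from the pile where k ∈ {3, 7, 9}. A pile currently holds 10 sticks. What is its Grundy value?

3

Build the Grundy sequence with g(k) = mex{g(k−s) : s ∈ {3, 7, 9}, s ≤ k}:
g(0) = mex{} = 0
g(1) = mex{} = 0
g(2) = mex{} = 0
g(3) = mex{0} = 1
g(4) = mex{0} = 1
g(5) = mex{0} = 1
g(6) = mex{1} = 0
g(7) = mex{0,1} = 2
g(8) = mex{0,1} = 2
g(9) = mex{0} = 1
g(10) = mex{0,1,2} = 3
So g(10) = 3.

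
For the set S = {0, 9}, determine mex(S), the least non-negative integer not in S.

1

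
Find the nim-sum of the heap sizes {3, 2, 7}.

6

Compute the nim-sum pairwise:
3 ^ 2 = 1
1 ^ 7 = 6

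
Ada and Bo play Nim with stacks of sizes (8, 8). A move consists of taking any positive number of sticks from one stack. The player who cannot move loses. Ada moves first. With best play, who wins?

Bo wins

Nim-sum: 8 ⊕ 8 = 0.
The nim-sum is 0, so this is a P-position: the player to move is in a losing position under optimal play; Ada is about to move from it and so loses — Bo wins.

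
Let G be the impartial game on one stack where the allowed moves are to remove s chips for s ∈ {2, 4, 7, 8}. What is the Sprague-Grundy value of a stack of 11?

Compute g(0), g(1), … for moves {2, 4, 7, 8}:
k:     0  1  2  3  4  5  6  7  8  9 10 11
g(k):  0  0  1  1  2  2  0  3  1  4  2  0
So g(11) = 0.

0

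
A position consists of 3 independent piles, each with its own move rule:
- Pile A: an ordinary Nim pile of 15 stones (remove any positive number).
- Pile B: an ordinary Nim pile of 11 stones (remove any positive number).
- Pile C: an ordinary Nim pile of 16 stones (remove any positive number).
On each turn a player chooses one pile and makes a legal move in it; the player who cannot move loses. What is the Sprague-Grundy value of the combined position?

Pile A is a plain Nim pile of size 15, so its Grundy value is 15.
Pile B is a plain Nim pile of size 11, so its Grundy value is 11.
Pile C is a plain Nim pile of size 16, so its Grundy value is 16.
By the Sprague-Grundy theorem, the Grundy value of a sum of independent games is the XOR of the component values.
Combined value = 15 XOR 11 XOR 16 = 20.

20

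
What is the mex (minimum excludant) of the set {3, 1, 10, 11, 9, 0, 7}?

The values 0, 1 are all present; 2 is the first non-negative integer missing from the set.

2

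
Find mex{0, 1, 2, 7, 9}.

3

The values 0, 1, 2 are all present; 3 is the first non-negative integer missing from the set.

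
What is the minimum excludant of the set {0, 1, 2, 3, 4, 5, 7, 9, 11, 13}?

6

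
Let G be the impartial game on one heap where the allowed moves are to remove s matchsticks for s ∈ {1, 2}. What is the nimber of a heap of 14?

2

Build the Grundy sequence with g(k) = mex{g(k−s) : s ∈ {1, 2}, s ≤ k}:
k:     0  1  2  3  4  5  6  7  8  9 10 11 12 13 14
g(k):  0  1  2  0  1  2  0  1  2  0  1  2  0  1  2
So g(14) = 2.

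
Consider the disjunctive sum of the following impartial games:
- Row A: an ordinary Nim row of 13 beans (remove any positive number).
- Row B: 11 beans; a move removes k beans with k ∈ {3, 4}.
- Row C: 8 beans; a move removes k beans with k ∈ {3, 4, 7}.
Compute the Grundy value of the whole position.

Row A is a plain Nim row of size 13, so its Grundy value is 13.
For row B, compute g(0), g(1), … with moves {3, 4}:
g(0) = mex{} = 0
g(1) = mex{} = 0
g(2) = mex{} = 0
g(3) = mex{0} = 1
g(4) = mex{0} = 1
g(5) = mex{0} = 1
g(6) = mex{0,1} = 2
g(7) = mex{1} = 0
g(8) = mex{1} = 0
g(9) = mex{1,2} = 0
g(10) = mex{0,2} = 1
g(11) = mex{0} = 1
So g(11) = 1.
For row C, compute g(0), g(1), … with moves {3, 4, 7}:
k:     0  1  2  3  4  5  6  7  8
g(k):  0  0  0  1  1  1  2  2  2
So g(8) = 2.
The value of a disjunctive sum is the nim-sum of the parts.
Combined value = 13 XOR 1 XOR 2 = 14.

14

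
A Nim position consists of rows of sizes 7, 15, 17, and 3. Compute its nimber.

Compute the nim-sum pairwise:
7 ^ 15 = 8
8 ^ 17 = 25
25 ^ 3 = 26

26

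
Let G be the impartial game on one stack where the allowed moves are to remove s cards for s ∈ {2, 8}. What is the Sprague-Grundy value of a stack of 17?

Compute g(0), g(1), … for moves {2, 8}:
k:     0  1  2  3  4  5  6  7  8  9 10 11 12 13 14 15 16 17
g(k):  0  0  1  1  0  0  1  1  2  2  0  0  1  1  0  0  1  1
So g(17) = 1.

1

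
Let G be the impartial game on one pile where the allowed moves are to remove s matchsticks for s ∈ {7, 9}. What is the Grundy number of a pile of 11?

Compute g(0), g(1), … for moves {7, 9}:
g(0) = mex{} = 0
g(1) = mex{} = 0
g(2) = mex{} = 0
g(3) = mex{} = 0
g(4) = mex{} = 0
g(5) = mex{} = 0
g(6) = mex{} = 0
g(7) = mex{0} = 1
g(8) = mex{0} = 1
g(9) = mex{0} = 1
g(10) = mex{0} = 1
g(11) = mex{0} = 1
So g(11) = 1.

1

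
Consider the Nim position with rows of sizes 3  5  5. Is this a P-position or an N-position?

N-position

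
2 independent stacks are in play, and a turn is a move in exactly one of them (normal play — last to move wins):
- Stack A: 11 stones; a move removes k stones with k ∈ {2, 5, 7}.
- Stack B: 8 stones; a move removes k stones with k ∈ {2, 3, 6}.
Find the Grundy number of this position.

1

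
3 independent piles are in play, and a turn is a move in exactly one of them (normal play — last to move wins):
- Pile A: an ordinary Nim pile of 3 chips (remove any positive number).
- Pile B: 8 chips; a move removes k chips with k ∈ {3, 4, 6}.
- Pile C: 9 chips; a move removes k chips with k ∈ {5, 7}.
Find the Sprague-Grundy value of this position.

Pile A is a plain Nim pile of size 3, so its Grundy value is 3.
Grundy values for pile B (subtraction set {3, 4, 6}):
k:     0  1  2  3  4  5  6  7  8
g(k):  0  0  0  1  1  1  2  2  2
So g(8) = 2.
For pile C, compute g(0), g(1), … with moves {5, 7}:
g(0) = mex{} = 0
g(1) = mex{} = 0
g(2) = mex{} = 0
g(3) = mex{} = 0
g(4) = mex{} = 0
g(5) = mex{0} = 1
g(6) = mex{0} = 1
g(7) = mex{0} = 1
g(8) = mex{0} = 1
g(9) = mex{0} = 1
So g(9) = 1.
The value of a disjunctive sum is the nim-sum of the parts.
Combined value = 3 XOR 2 XOR 1 = 0.

0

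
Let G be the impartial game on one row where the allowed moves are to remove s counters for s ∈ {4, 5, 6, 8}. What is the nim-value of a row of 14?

Build the Grundy sequence with g(k) = mex{g(k−s) : s ∈ {4, 5, 6, 8}, s ≤ k}:
k:     0  1  2  3  4  5  6  7  8  9 10 11 12 13 14
g(k):  0  0  0  0  1  1  1  1  2  2  2  2  0  0  0
So g(14) = 0.

0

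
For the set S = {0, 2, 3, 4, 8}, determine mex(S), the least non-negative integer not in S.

1

0 is in the set but 1 is not, so the mex is 1.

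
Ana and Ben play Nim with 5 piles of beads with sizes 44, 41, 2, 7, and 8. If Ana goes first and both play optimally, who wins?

Ana wins

In binary:
  101100  (44)
  101001  (41)
  000010  (2)
  000111  (7)
  001000  (8)
  ------
  001000  (8)
The nim-sum is 8 ≠ 0, so this is an N-position: the player to move can win; Ana has a winning move.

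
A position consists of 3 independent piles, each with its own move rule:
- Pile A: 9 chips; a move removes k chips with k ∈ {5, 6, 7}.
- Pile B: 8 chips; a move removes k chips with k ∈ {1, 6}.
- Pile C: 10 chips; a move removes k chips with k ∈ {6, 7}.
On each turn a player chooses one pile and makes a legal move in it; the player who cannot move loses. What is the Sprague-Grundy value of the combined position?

For pile A, compute g(0), g(1), … with moves {5, 6, 7}:
g(0) = mex{} = 0
g(1) = mex{} = 0
g(2) = mex{} = 0
g(3) = mex{} = 0
g(4) = mex{} = 0
g(5) = mex{0} = 1
g(6) = mex{0} = 1
g(7) = mex{0} = 1
g(8) = mex{0} = 1
g(9) = mex{0} = 1
So g(9) = 1.
Grundy values for pile B (subtraction set {1, 6}):
k:     0  1  2  3  4  5  6  7  8
g(k):  0  1  0  1  0  1  2  0  1
So g(8) = 1.
For pile C, compute g(0), g(1), … with moves {6, 7}:
k:     0  1  2  3  4  5  6  7  8  9 10
g(k):  0  0  0  0  0  0  1  1  1  1  1
So g(10) = 1.
By the Sprague-Grundy theorem, the Grundy value of a sum of independent games is the XOR of the component values.
Combined value = 1 XOR 1 XOR 1 = 1.

1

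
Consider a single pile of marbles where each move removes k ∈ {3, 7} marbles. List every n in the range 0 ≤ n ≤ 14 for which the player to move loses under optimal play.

Build the Grundy sequence with g(k) = mex{g(k−s) : s ∈ {3, 7}, s ≤ k}:
g(0) = mex{} = 0
g(1) = mex{} = 0
g(2) = mex{} = 0
g(3) = mex{0} = 1
g(4) = mex{0} = 1
g(5) = mex{0} = 1
g(6) = mex{1} = 0
g(7) = mex{0,1} = 2
g(8) = mex{0,1} = 2
g(9) = mex{0} = 1
g(10) = mex{1,2} = 0
g(11) = mex{1,2} = 0
g(12) = mex{1} = 0
g(13) = mex{0} = 1
g(14) = mex{0,2} = 1
The P-positions (g = 0) in 0..14 are 0, 1, 2, 6, 10, 11, 12.

0, 1, 2, 6, 10, 11, 12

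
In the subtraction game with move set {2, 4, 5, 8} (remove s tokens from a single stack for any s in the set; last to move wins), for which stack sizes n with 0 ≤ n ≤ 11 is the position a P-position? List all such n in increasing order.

0, 1, 7, 10

Compute g(0), g(1), … for moves {2, 4, 5, 8}:
g(0) = mex{} = 0
g(1) = mex{} = 0
g(2) = mex{0} = 1
g(3) = mex{0} = 1
g(4) = mex{0,1} = 2
g(5) = mex{0,1} = 2
g(6) = mex{0,1,2} = 3
g(7) = mex{1,2} = 0
g(8) = mex{0,1,2,3} = 4
g(9) = mex{0,2} = 1
g(10) = mex{1,2,3,4} = 0
g(11) = mex{0,1,3} = 2
The P-positions (g = 0) in 0..11 are 0, 1, 7, 10.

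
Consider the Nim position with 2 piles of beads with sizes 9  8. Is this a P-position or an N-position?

N-position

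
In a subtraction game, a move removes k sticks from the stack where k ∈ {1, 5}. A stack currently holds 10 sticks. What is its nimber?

0

Grundy values for subtraction set {1, 5}:
k:     0  1  2  3  4  5  6  7  8  9 10
g(k):  0  1  0  1  0  1  0  1  0  1  0
So g(10) = 0.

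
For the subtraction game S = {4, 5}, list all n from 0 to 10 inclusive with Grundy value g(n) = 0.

0, 1, 2, 3, 9, 10

Build the Grundy sequence with g(k) = mex{g(k−s) : s ∈ {4, 5}, s ≤ k}:
k:     0  1  2  3  4  5  6  7  8  9 10
g(k):  0  0  0  0  1  1  1  1  2  0  0
The P-positions (g = 0) in 0..10 are 0, 1, 2, 3, 9, 10.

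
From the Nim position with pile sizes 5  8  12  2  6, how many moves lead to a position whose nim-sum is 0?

3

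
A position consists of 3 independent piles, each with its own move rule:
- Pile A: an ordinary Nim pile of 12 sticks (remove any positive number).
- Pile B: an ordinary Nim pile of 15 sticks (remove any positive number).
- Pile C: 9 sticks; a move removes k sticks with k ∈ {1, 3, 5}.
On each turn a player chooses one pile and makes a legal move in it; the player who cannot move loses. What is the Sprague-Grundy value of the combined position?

2

Pile A is a plain Nim pile of size 12, so its Grundy value is 12.
Pile B is a plain Nim pile of size 15, so its Grundy value is 15.
For pile C, compute g(0), g(1), … with moves {1, 3, 5}:
g(0) = mex{} = 0
g(1) = mex{0} = 1
g(2) = mex{1} = 0
g(3) = mex{0} = 1
g(4) = mex{1} = 0
g(5) = mex{0} = 1
g(6) = mex{1} = 0
g(7) = mex{0} = 1
g(8) = mex{1} = 0
g(9) = mex{0} = 1
So g(9) = 1.
The value of a disjunctive sum is the nim-sum of the parts.
Combined value = 12 XOR 15 XOR 1 = 2.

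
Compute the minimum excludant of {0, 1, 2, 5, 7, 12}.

3

The values 0, 1, 2 are all present; 3 is the first non-negative integer missing from the set.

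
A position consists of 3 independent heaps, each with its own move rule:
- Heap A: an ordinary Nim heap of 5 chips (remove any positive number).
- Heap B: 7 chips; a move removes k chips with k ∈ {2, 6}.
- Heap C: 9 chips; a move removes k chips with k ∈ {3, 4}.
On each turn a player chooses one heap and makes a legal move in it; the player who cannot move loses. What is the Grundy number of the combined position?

4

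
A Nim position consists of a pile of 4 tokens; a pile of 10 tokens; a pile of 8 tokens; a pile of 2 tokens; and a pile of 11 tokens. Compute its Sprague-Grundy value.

Nim-sum: 4 ^ 10 ^ 8 ^ 2 ^ 11 = 15.

15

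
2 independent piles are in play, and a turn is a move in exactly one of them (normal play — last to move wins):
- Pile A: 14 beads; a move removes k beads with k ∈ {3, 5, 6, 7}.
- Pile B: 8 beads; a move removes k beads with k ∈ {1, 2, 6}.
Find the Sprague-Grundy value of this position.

0

Grundy values for pile A (subtraction set {3, 5, 6, 7}):
g(0) = mex{} = 0
g(1) = mex{} = 0
g(2) = mex{} = 0
g(3) = mex{0} = 1
g(4) = mex{0} = 1
g(5) = mex{0} = 1
g(6) = mex{0,1} = 2
g(7) = mex{0,1} = 2
g(8) = mex{0,1} = 2
g(9) = mex{0,1,2} = 3
g(10) = mex{1,2} = 0
g(11) = mex{1,2} = 0
g(12) = mex{1,2,3} = 0
g(13) = mex{0,2} = 1
g(14) = mex{0,2,3} = 1
So g(14) = 1.
For pile B, compute g(0), g(1), … with moves {1, 2, 6}:
k:     0  1  2  3  4  5  6  7  8
g(k):  0  1  2  0  1  2  3  0  1
So g(8) = 1.
By the Sprague-Grundy theorem, the Grundy value of a sum of independent games is the XOR of the component values.
Combined value = 1 XOR 1 = 0.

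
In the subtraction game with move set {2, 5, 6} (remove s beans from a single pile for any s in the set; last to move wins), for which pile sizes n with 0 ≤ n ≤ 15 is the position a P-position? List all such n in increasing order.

0, 1, 4, 8, 11, 12, 15

Grundy values for subtraction set {2, 5, 6}:
k:     0  1  2  3  4  5  6  7  8  9 10 11 12 13 14 15
g(k):  0  0  1  1  0  2  1  3  0  2  1  0  0  1  1  0
The P-positions (g = 0) in 0..15 are 0, 1, 4, 8, 11, 12, 15.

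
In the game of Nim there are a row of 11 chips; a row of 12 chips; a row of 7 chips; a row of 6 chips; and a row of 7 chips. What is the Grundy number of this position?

Nim-sum: 11 XOR 12 XOR 7 XOR 6 XOR 7 = 1.

1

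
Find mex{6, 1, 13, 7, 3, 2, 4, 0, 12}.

5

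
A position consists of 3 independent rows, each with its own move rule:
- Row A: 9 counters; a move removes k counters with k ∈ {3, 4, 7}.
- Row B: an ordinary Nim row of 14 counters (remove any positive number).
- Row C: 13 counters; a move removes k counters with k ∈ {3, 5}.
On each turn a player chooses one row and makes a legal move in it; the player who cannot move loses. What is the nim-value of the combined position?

12

Build the Grundy sequence for row A with g(k) = mex{g(k−s) : s ∈ {3, 4, 7}, s ≤ k}:
g(0) = mex{} = 0
g(1) = mex{} = 0
g(2) = mex{} = 0
g(3) = mex{0} = 1
g(4) = mex{0} = 1
g(5) = mex{0} = 1
g(6) = mex{0,1} = 2
g(7) = mex{0,1} = 2
g(8) = mex{0,1} = 2
g(9) = mex{0,1,2} = 3
So g(9) = 3.
Row B is a plain Nim row of size 14, so its Grundy value is 14.
Build the Grundy sequence for row C with g(k) = mex{g(k−s) : s ∈ {3, 5}, s ≤ k}:
k:     0  1  2  3  4  5  6  7  8  9 10 11 12 13
g(k):  0  0  0  1  1  1  2  2  0  0  0  1  1  1
So g(13) = 1.
By the Sprague-Grundy theorem, the Grundy value of a sum of independent games is the XOR of the component values.
Combined value = 3 ⊕ 14 ⊕ 1 = 12.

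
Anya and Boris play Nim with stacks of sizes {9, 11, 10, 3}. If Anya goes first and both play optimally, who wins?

Anya wins

Bitwise XOR of the heap sizes:
  1001  (9)
  1011  (11)
  1010  (10)
  0011  (3)
  ----
  1011  (11)
The nim-sum is 11 ≠ 0, so this is an N-position: the player to move can win; Anya has a winning move.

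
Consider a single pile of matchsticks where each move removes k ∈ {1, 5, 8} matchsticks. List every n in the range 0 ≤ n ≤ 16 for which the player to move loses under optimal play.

0, 2, 4, 6, 13, 15

Build the Grundy sequence with g(k) = mex{g(k−s) : s ∈ {1, 5, 8}, s ≤ k}:
k:     0  1  2  3  4  5  6  7  8  9 10 11 12 13 14 15 16
g(k):  0  1  0  1  0  1  0  1  2  3  2  3  2  0  1  0  1
The P-positions (g = 0) in 0..16 are 0, 2, 4, 6, 13, 15.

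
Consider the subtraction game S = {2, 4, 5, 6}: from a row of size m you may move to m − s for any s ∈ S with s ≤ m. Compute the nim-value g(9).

Grundy values for subtraction set {2, 4, 5, 6}:
k:     0  1  2  3  4  5  6  7  8  9
g(k):  0  0  1  1  2  2  3  3  0  0
So g(9) = 0.

0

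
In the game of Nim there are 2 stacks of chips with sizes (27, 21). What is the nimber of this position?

Nim-sum: 27 XOR 21 = 14.

14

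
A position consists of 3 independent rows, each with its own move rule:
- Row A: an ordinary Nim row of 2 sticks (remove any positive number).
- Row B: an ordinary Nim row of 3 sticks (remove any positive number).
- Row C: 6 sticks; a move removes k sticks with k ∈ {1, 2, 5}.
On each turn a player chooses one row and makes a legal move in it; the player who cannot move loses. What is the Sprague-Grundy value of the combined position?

Row A is a plain Nim row of size 2, so its Grundy value is 2.
Row B is a plain Nim row of size 3, so its Grundy value is 3.
Grundy values for row C (subtraction set {1, 2, 5}):
k:     0  1  2  3  4  5  6
g(k):  0  1  2  0  1  2  0
So g(6) = 0.
The value of a disjunctive sum is the nim-sum of the parts.
Combined value = 2 XOR 3 XOR 0 = 1.

1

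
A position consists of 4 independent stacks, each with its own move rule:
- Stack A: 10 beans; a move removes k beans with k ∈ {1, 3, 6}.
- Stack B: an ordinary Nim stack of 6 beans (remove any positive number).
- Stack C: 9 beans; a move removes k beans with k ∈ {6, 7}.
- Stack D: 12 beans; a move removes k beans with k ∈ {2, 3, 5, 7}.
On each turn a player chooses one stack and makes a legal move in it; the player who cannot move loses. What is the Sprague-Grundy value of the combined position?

7

Grundy values for stack A (subtraction set {1, 3, 6}):
g(0) = mex{} = 0
g(1) = mex{0} = 1
g(2) = mex{1} = 0
g(3) = mex{0} = 1
g(4) = mex{1} = 0
g(5) = mex{0} = 1
g(6) = mex{0,1} = 2
g(7) = mex{0,1,2} = 3
g(8) = mex{0,1,3} = 2
g(9) = mex{1,2} = 0
g(10) = mex{0,3} = 1
So g(10) = 1.
Stack B is a plain Nim stack of size 6, so its Grundy value is 6.
Grundy values for stack C (subtraction set {6, 7}):
g(0) = mex{} = 0
g(1) = mex{} = 0
g(2) = mex{} = 0
g(3) = mex{} = 0
g(4) = mex{} = 0
g(5) = mex{} = 0
g(6) = mex{0} = 1
g(7) = mex{0} = 1
g(8) = mex{0} = 1
g(9) = mex{0} = 1
So g(9) = 1.
Build the Grundy sequence for stack D with g(k) = mex{g(k−s) : s ∈ {2, 3, 5, 7}, s ≤ k}:
g(0) = mex{} = 0
g(1) = mex{} = 0
g(2) = mex{0} = 1
g(3) = mex{0} = 1
g(4) = mex{0,1} = 2
g(5) = mex{0,1} = 2
g(6) = mex{0,1,2} = 3
g(7) = mex{0,1,2} = 3
g(8) = mex{0,1,2,3} = 4
g(9) = mex{1,2,3} = 0
g(10) = mex{1,2,3,4} = 0
g(11) = mex{0,2,3,4} = 1
g(12) = mex{0,2,3} = 1
So g(12) = 1.
By the Sprague-Grundy theorem, the Grundy value of a sum of independent games is the XOR of the component values.
Combined value = 1 XOR 6 XOR 1 XOR 1 = 7.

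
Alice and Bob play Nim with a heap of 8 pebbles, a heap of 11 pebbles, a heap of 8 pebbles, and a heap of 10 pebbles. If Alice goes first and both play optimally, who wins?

Alice wins

Compute the nim-sum pairwise:
8 ⊕ 11 = 3
3 ⊕ 8 = 11
11 ⊕ 10 = 1
The nim-sum is 1 ≠ 0, so this is an N-position: the player to move can win; Alice has a winning move.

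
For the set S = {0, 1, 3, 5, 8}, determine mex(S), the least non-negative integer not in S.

2

The values 0, 1 are all present; 2 is the first non-negative integer missing from the set.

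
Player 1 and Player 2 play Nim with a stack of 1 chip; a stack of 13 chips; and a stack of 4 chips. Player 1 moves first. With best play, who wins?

Player 1 wins

Nim-sum: 1 ^ 13 ^ 4 = 8.
The nim-sum is 8 ≠ 0, so this is an N-position: the player to move can win; Player 1 has a winning move.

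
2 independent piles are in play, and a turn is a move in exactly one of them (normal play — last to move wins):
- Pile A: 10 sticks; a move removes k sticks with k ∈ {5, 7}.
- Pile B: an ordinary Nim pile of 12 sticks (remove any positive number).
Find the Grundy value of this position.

14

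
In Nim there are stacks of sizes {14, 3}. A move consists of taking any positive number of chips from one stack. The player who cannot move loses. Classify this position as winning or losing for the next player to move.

Winning position

Bitwise XOR of the heap sizes:
  1110  (14)
  0011  (3)
  ----
  1101  (13)
The nim-sum is 13 ≠ 0, so this is an N-position: the player to move can win.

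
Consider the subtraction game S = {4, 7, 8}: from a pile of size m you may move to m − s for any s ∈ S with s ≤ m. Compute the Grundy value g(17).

Build the Grundy sequence with g(k) = mex{g(k−s) : s ∈ {4, 7, 8}, s ≤ k}:
k:     0  1  2  3  4  5  6  7  8  9 10 11 12 13 14 15 16 17
g(k):  0  0  0  0  1  1  1  1  2  2  2  2  0  0  0  0  1  1
So g(17) = 1.

1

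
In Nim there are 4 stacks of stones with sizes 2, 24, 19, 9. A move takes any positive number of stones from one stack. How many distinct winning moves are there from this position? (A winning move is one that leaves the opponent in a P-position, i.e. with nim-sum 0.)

0

Nim-sum: 2 XOR 24 XOR 19 XOR 9 = 0.
The nim-sum is already 0, so every move leaves a nonzero nim-sum — there are no winning moves.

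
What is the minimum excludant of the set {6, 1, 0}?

The values 0, 1 are all present; 2 is the first non-negative integer missing from the set.

2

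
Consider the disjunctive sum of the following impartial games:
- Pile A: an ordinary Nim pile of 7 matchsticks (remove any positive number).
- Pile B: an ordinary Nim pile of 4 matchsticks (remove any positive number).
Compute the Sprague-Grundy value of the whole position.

3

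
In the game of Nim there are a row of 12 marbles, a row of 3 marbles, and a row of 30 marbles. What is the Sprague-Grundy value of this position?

17

Write each in binary and XOR column by column:
  01100  (12)
  00011  (3)
  11110  (30)
  -----
  10001  (17)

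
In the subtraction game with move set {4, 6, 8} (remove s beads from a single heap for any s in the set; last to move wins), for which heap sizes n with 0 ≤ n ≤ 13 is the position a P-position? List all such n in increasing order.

Build the Grundy sequence with g(k) = mex{g(k−s) : s ∈ {4, 6, 8}, s ≤ k}:
g(0) = mex{} = 0
g(1) = mex{} = 0
g(2) = mex{} = 0
g(3) = mex{} = 0
g(4) = mex{0} = 1
g(5) = mex{0} = 1
g(6) = mex{0} = 1
g(7) = mex{0} = 1
g(8) = mex{0,1} = 2
g(9) = mex{0,1} = 2
g(10) = mex{0,1} = 2
g(11) = mex{0,1} = 2
g(12) = mex{1,2} = 0
g(13) = mex{1,2} = 0
The P-positions (g = 0) in 0..13 are 0, 1, 2, 3, 12, 13.

0, 1, 2, 3, 12, 13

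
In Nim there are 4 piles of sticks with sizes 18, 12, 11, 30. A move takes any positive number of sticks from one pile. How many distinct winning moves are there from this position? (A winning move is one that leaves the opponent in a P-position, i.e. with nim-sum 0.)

3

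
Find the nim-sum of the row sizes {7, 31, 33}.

Compute the nim-sum pairwise:
7 ⊕ 31 = 24
24 ⊕ 33 = 57

57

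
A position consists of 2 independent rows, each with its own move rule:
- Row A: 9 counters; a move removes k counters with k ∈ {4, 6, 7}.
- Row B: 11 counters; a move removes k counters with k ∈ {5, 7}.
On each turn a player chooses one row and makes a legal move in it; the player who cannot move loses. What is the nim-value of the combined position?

0

Build the Grundy sequence for row A with g(k) = mex{g(k−s) : s ∈ {4, 6, 7}, s ≤ k}:
k:     0  1  2  3  4  5  6  7  8  9
g(k):  0  0  0  0  1  1  1  1  2  2
So g(9) = 2.
Build the Grundy sequence for row B with g(k) = mex{g(k−s) : s ∈ {5, 7}, s ≤ k}:
k:     0  1  2  3  4  5  6  7  8  9 10 11
g(k):  0  0  0  0  0  1  1  1  1  1  2  2
So g(11) = 2.
The value of a disjunctive sum is the nim-sum of the parts.
Combined value = 2 XOR 2 = 0.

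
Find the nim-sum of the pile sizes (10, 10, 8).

Compute the nim-sum pairwise:
10 ⊕ 10 = 0
0 ⊕ 8 = 8

8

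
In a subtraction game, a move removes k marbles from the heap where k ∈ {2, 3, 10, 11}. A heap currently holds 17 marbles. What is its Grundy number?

Grundy values for subtraction set {2, 3, 10, 11}:
k:     0  1  2  3  4  5  6  7  8  9 10 11 12 13 14 15 16 17
g(k):  0  0  1  1  2  0  0  1  1  2  2  3  3  0  0  1  1  2
So g(17) = 2.

2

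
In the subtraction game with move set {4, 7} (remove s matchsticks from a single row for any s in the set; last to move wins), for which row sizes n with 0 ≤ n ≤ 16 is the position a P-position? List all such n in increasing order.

Compute g(0), g(1), … for moves {4, 7}:
k:     0  1  2  3  4  5  6  7  8  9 10 11 12 13 14 15 16
g(k):  0  0  0  0  1  1  1  1  2  2  2  0  0  0  0  1  1
The P-positions (g = 0) in 0..16 are 0, 1, 2, 3, 11, 12, 13, 14.

0, 1, 2, 3, 11, 12, 13, 14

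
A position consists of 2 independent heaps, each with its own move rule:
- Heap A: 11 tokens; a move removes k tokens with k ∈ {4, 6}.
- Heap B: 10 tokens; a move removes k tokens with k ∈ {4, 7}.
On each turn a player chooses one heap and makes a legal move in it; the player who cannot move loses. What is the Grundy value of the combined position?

2

Grundy values for heap A (subtraction set {4, 6}):
k:     0  1  2  3  4  5  6  7  8  9 10 11
g(k):  0  0  0  0  1  1  1  1  2  2  0  0
So g(11) = 0.
Grundy values for heap B (subtraction set {4, 7}):
k:     0  1  2  3  4  5  6  7  8  9 10
g(k):  0  0  0  0  1  1  1  1  2  2  2
So g(10) = 2.
By the Sprague-Grundy theorem, the Grundy value of a sum of independent games is the XOR of the component values.
Combined value = 0 XOR 2 = 2.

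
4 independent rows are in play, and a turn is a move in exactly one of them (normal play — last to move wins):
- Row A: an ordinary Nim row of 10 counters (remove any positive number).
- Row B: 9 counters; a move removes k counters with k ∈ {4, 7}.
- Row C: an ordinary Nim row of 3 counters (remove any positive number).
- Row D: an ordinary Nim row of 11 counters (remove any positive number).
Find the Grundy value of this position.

Row A is a plain Nim row of size 10, so its Grundy value is 10.
Build the Grundy sequence for row B with g(k) = mex{g(k−s) : s ∈ {4, 7}, s ≤ k}:
k:     0  1  2  3  4  5  6  7  8  9
g(k):  0  0  0  0  1  1  1  1  2  2
So g(9) = 2.
Row C is a plain Nim row of size 3, so its Grundy value is 3.
Row D is a plain Nim row of size 11, so its Grundy value is 11.
By the Sprague-Grundy theorem, the Grundy value of a sum of independent games is the XOR of the component values.
Combined value = 10 ⊕ 2 ⊕ 3 ⊕ 11 = 0.

0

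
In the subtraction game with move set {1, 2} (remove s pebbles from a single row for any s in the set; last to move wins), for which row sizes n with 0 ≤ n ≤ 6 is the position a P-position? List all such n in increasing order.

0, 3, 6

Build the Grundy sequence with g(k) = mex{g(k−s) : s ∈ {1, 2}, s ≤ k}:
g(0) = mex{} = 0
g(1) = mex{0} = 1
g(2) = mex{0,1} = 2
g(3) = mex{1,2} = 0
g(4) = mex{0,2} = 1
g(5) = mex{0,1} = 2
g(6) = mex{1,2} = 0
The P-positions (g = 0) in 0..6 are 0, 3, 6.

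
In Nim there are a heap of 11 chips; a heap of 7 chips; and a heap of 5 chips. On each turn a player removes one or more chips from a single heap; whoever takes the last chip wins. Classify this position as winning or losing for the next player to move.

Nim-sum: 11 ⊕ 7 ⊕ 5 = 9.
The nim-sum is 9 ≠ 0, so this is an N-position: the player to move can win.

Winning position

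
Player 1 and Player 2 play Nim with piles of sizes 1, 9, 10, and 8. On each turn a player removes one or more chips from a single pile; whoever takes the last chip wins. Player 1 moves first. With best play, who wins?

Player 1 wins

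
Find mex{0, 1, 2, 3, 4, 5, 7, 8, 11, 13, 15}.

The values 0, 1, 2, 3, 4, 5 are all present; 6 is the first non-negative integer missing from the set.

6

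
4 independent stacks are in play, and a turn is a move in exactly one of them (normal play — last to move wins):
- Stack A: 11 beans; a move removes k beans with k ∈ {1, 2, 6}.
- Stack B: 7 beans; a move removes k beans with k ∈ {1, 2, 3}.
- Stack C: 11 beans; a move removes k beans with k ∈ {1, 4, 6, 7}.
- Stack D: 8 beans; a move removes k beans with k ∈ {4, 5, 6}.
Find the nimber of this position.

Grundy values for stack A (subtraction set {1, 2, 6}):
g(0) = mex{} = 0
g(1) = mex{0} = 1
g(2) = mex{0,1} = 2
g(3) = mex{1,2} = 0
g(4) = mex{0,2} = 1
g(5) = mex{0,1} = 2
g(6) = mex{0,1,2} = 3
g(7) = mex{1,2,3} = 0
g(8) = mex{0,2,3} = 1
g(9) = mex{0,1} = 2
g(10) = mex{1,2} = 0
g(11) = mex{0,2} = 1
So g(11) = 1.
Build the Grundy sequence for stack B with g(k) = mex{g(k−s) : s ∈ {1, 2, 3}, s ≤ k}:
g(0) = mex{} = 0
g(1) = mex{0} = 1
g(2) = mex{0,1} = 2
g(3) = mex{0,1,2} = 3
g(4) = mex{1,2,3} = 0
g(5) = mex{0,2,3} = 1
g(6) = mex{0,1,3} = 2
g(7) = mex{0,1,2} = 3
So g(7) = 3.
For stack C, compute g(0), g(1), … with moves {1, 4, 6, 7}:
g(0) = mex{} = 0
g(1) = mex{0} = 1
g(2) = mex{1} = 0
g(3) = mex{0} = 1
g(4) = mex{0,1} = 2
g(5) = mex{1,2} = 0
g(6) = mex{0} = 1
g(7) = mex{0,1} = 2
g(8) = mex{0,1,2} = 3
g(9) = mex{0,1,3} = 2
g(10) = mex{1,2} = 0
g(11) = mex{0,2} = 1
So g(11) = 1.
For stack D, compute g(0), g(1), … with moves {4, 5, 6}:
k:     0  1  2  3  4  5  6  7  8
g(k):  0  0  0  0  1  1  1  1  2
So g(8) = 2.
The value of a disjunctive sum is the nim-sum of the parts.
Combined value = 1 ⊕ 3 ⊕ 1 ⊕ 2 = 1.

1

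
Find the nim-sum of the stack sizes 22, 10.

Nim-sum: 22 ^ 10 = 28.

28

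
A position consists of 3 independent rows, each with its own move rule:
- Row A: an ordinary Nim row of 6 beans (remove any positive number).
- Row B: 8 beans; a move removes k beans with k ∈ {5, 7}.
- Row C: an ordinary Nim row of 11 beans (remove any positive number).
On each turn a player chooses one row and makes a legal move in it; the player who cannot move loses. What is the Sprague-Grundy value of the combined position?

Row A is a plain Nim row of size 6, so its Grundy value is 6.
For row B, compute g(0), g(1), … with moves {5, 7}:
k:     0  1  2  3  4  5  6  7  8
g(k):  0  0  0  0  0  1  1  1  1
So g(8) = 1.
Row C is a plain Nim row of size 11, so its Grundy value is 11.
By the Sprague-Grundy theorem, the Grundy value of a sum of independent games is the XOR of the component values.
Combined value = 6 XOR 1 XOR 11 = 12.

12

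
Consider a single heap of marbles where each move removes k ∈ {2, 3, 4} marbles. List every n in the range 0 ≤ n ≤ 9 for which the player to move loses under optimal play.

Build the Grundy sequence with g(k) = mex{g(k−s) : s ∈ {2, 3, 4}, s ≤ k}:
g(0) = mex{} = 0
g(1) = mex{} = 0
g(2) = mex{0} = 1
g(3) = mex{0} = 1
g(4) = mex{0,1} = 2
g(5) = mex{0,1} = 2
g(6) = mex{1,2} = 0
g(7) = mex{1,2} = 0
g(8) = mex{0,2} = 1
g(9) = mex{0,2} = 1
The P-positions (g = 0) in 0..9 are 0, 1, 6, 7.

0, 1, 6, 7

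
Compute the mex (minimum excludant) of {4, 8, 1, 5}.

0 is not in the set, so the mex is 0.

0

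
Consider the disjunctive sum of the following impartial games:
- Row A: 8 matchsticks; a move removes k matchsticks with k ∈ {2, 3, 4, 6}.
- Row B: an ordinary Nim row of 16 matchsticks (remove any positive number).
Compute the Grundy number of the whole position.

16

Grundy values for row A (subtraction set {2, 3, 4, 6}):
g(0) = mex{} = 0
g(1) = mex{} = 0
g(2) = mex{0} = 1
g(3) = mex{0} = 1
g(4) = mex{0,1} = 2
g(5) = mex{0,1} = 2
g(6) = mex{0,1,2} = 3
g(7) = mex{0,1,2} = 3
g(8) = mex{1,2,3} = 0
So g(8) = 0.
Row B is a plain Nim row of size 16, so its Grundy value is 16.
The value of a disjunctive sum is the nim-sum of the parts.
Combined value = 0 XOR 16 = 16.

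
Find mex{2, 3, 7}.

0 is not in the set, so the mex is 0.

0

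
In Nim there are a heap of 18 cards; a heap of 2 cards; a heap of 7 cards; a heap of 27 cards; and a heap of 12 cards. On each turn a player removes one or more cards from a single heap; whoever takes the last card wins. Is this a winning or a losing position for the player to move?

Losing position

Nim-sum: 18 ⊕ 2 ⊕ 7 ⊕ 27 ⊕ 12 = 0.
The nim-sum is 0, so this is a P-position: the player to move is in a losing position under optimal play.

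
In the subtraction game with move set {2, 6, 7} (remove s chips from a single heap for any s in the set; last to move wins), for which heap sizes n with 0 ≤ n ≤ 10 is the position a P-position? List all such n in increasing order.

0, 1, 4, 5, 9

Compute g(0), g(1), … for moves {2, 6, 7}:
k:     0  1  2  3  4  5  6  7  8  9 10
g(k):  0  0  1  1  0  0  1  1  2  0  3
The P-positions (g = 0) in 0..10 are 0, 1, 4, 5, 9.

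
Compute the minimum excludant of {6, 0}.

1

0 is in the set but 1 is not, so the mex is 1.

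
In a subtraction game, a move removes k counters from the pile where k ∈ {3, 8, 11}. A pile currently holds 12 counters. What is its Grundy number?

2

Compute g(0), g(1), … for moves {3, 8, 11}:
k:     0  1  2  3  4  5  6  7  8  9 10 11 12
g(k):  0  0  0  1  1  1  0  0  2  1  1  3  2
So g(12) = 2.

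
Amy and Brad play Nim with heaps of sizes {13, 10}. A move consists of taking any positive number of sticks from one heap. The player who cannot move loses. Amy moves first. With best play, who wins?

Amy wins

Bitwise XOR of the heap sizes:
  1101  (13)
  1010  (10)
  ----
  0111  (7)
The nim-sum is 7 ≠ 0, so this is an N-position: the player to move can win; Amy has a winning move.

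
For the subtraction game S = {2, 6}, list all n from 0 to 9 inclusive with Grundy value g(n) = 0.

Build the Grundy sequence with g(k) = mex{g(k−s) : s ∈ {2, 6}, s ≤ k}:
g(0) = mex{} = 0
g(1) = mex{} = 0
g(2) = mex{0} = 1
g(3) = mex{0} = 1
g(4) = mex{1} = 0
g(5) = mex{1} = 0
g(6) = mex{0} = 1
g(7) = mex{0} = 1
g(8) = mex{1} = 0
g(9) = mex{1} = 0
The P-positions (g = 0) in 0..9 are 0, 1, 4, 5, 8, 9.

0, 1, 4, 5, 8, 9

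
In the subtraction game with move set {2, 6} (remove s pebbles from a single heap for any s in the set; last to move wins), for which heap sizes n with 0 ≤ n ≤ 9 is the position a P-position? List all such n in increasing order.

Build the Grundy sequence with g(k) = mex{g(k−s) : s ∈ {2, 6}, s ≤ k}:
g(0) = mex{} = 0
g(1) = mex{} = 0
g(2) = mex{0} = 1
g(3) = mex{0} = 1
g(4) = mex{1} = 0
g(5) = mex{1} = 0
g(6) = mex{0} = 1
g(7) = mex{0} = 1
g(8) = mex{1} = 0
g(9) = mex{1} = 0
The P-positions (g = 0) in 0..9 are 0, 1, 4, 5, 8, 9.

0, 1, 4, 5, 8, 9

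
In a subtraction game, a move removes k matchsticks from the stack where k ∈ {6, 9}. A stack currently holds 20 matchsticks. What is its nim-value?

0

Build the Grundy sequence with g(k) = mex{g(k−s) : s ∈ {6, 9}, s ≤ k}:
k:     0  1  2  3  4  5  6  7  8  9 10 11 12 13 14 15 16 17 18 19 20
g(k):  0  0  0  0  0  0  1  1  1  1  1  1  2  2  2  0  0  0  0  0  0
So g(20) = 0.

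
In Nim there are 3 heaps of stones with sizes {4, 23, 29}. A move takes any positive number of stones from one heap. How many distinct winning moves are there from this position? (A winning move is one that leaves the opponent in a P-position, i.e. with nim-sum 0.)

Compute the nim-sum pairwise:
4 XOR 23 = 19
19 XOR 29 = 14
The overall nim-sum is X = 14. A heap of size p has a winning move iff p XOR X < p (reduce it to p XOR X).
  4: 4 XOR 14 = 10 ≥ 4 — no move.
  23: 23 XOR 14 = 25 ≥ 23 — no move.
  29: 29 XOR 14 = 19 < 29 — winning move (to 19).
That gives 1 winning move.

1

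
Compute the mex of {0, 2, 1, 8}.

3

The values 0, 1, 2 are all present; 3 is the first non-negative integer missing from the set.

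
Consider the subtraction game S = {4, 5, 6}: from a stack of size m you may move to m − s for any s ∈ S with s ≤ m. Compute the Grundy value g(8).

2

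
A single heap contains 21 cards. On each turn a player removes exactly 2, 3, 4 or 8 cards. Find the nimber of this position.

1

Grundy values for subtraction set {2, 3, 4, 8}:
k:     0  1  2  3  4  5  6  7  8  9 10 11 12 13 14 15 16 17 18 19 20 21
g(k):  0  0  1  1  2  2  0  0  1  1  2  2  0  0  1  1  2  2  0  0  1  1
So g(21) = 1.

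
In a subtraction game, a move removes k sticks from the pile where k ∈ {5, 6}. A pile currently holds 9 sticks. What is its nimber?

Compute g(0), g(1), … for moves {5, 6}:
k:     0  1  2  3  4  5  6  7  8  9
g(k):  0  0  0  0  0  1  1  1  1  1
So g(9) = 1.

1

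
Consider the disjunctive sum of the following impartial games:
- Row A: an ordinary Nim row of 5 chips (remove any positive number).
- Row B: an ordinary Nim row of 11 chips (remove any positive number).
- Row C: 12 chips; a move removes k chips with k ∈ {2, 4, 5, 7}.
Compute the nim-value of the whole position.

Row A is a plain Nim row of size 5, so its Grundy value is 5.
Row B is a plain Nim row of size 11, so its Grundy value is 11.
For row C, compute g(0), g(1), … with moves {2, 4, 5, 7}:
g(0) = mex{} = 0
g(1) = mex{} = 0
g(2) = mex{0} = 1
g(3) = mex{0} = 1
g(4) = mex{0,1} = 2
g(5) = mex{0,1} = 2
g(6) = mex{0,1,2} = 3
g(7) = mex{0,1,2} = 3
g(8) = mex{0,1,2,3} = 4
g(9) = mex{1,2,3} = 0
g(10) = mex{1,2,3,4} = 0
g(11) = mex{0,2,3} = 1
g(12) = mex{0,2,3,4} = 1
So g(12) = 1.
By the Sprague-Grundy theorem, the Grundy value of a sum of independent games is the XOR of the component values.
Combined value = 5 XOR 11 XOR 1 = 15.

15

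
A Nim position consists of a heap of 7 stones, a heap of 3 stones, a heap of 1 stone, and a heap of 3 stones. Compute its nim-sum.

6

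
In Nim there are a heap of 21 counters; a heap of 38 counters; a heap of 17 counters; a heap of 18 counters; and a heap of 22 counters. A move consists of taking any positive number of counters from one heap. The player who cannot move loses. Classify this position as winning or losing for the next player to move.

Winning position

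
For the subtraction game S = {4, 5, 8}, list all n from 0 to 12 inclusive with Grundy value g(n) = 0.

0, 1, 2, 3, 12

Compute g(0), g(1), … for moves {4, 5, 8}:
k:     0  1  2  3  4  5  6  7  8  9 10 11 12
g(k):  0  0  0  0  1  1  1  1  2  2  2  2  0
The P-positions (g = 0) in 0..12 are 0, 1, 2, 3, 12.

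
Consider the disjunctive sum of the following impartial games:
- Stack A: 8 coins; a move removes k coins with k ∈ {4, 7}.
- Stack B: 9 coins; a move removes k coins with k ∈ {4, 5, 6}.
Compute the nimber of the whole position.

0

Build the Grundy sequence for stack A with g(k) = mex{g(k−s) : s ∈ {4, 7}, s ≤ k}:
k:     0  1  2  3  4  5  6  7  8
g(k):  0  0  0  0  1  1  1  1  2
So g(8) = 2.
For stack B, compute g(0), g(1), … with moves {4, 5, 6}:
g(0) = mex{} = 0
g(1) = mex{} = 0
g(2) = mex{} = 0
g(3) = mex{} = 0
g(4) = mex{0} = 1
g(5) = mex{0} = 1
g(6) = mex{0} = 1
g(7) = mex{0} = 1
g(8) = mex{0,1} = 2
g(9) = mex{0,1} = 2
So g(9) = 2.
By the Sprague-Grundy theorem, the Grundy value of a sum of independent games is the XOR of the component values.
Combined value = 2 ⊕ 2 = 0.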